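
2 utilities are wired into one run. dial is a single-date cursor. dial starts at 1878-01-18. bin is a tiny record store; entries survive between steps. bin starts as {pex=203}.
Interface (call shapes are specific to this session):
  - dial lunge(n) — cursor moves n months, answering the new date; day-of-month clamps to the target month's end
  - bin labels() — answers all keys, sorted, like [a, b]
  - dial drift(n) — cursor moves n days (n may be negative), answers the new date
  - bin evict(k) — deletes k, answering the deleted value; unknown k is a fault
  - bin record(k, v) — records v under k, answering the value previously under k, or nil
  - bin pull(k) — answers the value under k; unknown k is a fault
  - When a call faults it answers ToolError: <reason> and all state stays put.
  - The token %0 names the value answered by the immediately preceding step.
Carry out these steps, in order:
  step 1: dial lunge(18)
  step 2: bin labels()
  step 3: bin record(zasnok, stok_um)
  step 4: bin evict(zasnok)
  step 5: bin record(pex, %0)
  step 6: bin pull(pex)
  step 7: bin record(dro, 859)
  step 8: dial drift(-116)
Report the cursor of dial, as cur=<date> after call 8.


! 1. dial lunge(n='18') : 1879-07-18
! 2. bin labels() : [pex]
! 3. bin record(k='zasnok', v='stok_um') : nil
! 4. bin evict(k='zasnok') : stok_um
! 5. bin record(k='pex', v='%0') : 203
! 6. bin pull(k='pex') : stok_um
! 7. bin record(k='dro', v='859') : nil
! 8. dial drift(n='-116') : 1879-03-24

Answer: cur=1879-03-24


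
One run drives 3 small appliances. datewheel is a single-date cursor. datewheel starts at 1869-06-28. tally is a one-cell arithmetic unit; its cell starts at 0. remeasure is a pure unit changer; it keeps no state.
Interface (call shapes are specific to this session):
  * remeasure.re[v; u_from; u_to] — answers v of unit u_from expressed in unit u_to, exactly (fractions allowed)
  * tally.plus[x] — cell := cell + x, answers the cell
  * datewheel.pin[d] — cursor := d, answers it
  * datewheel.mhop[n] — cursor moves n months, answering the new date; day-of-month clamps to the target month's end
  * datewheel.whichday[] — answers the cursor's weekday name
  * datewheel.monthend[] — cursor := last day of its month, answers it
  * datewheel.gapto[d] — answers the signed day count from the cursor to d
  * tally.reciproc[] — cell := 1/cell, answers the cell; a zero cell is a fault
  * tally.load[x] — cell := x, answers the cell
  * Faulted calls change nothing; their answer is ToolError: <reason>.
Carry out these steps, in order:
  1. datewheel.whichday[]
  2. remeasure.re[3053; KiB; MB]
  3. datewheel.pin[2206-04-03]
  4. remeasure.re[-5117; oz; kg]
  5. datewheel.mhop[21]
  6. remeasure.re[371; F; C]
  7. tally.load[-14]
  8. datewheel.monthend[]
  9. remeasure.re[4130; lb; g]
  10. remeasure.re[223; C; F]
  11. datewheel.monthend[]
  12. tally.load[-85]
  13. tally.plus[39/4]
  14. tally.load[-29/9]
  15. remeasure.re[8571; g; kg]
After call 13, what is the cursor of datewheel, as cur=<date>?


Answer: cur=2208-01-31

Derivation:
I use datewheel.whichday(), — result: Monday.
I use remeasure.re(v→3053, u_from→KiB, u_to→MB), which returns 48848/15625.
Invoking datewheel.pin(d→2206-04-03), — result: 2206-04-03.
I use remeasure.re(v→-5117, u_from→oz, u_to→kg), and get -232103215729/1600000000.
I use datewheel.mhop(n→21), and get 2208-01-03.
Now I run remeasure.re(v→371, u_from→F, u_to→C), and observe 565/3.
I run tally.load(x→-14), and see -14.
I use datewheel.monthend, giving 2208-01-31.
Next I call remeasure.re(v→4130, u_from→lb, u_to→g), which returns 18733364881/10000.
Using remeasure.re(v→223, u_from→C, u_to→F), and observe 2167/5.
I try datewheel.monthend, and observe 2208-01-31.
I use tally.load(x→-85), giving -85.
I invoke tally.plus(x→39/4), — result: -301/4.
I call tally.load(x→-29/9), → -29/9.
Then remeasure.re(v→8571, u_from→g, u_to→kg): 8571/1000.


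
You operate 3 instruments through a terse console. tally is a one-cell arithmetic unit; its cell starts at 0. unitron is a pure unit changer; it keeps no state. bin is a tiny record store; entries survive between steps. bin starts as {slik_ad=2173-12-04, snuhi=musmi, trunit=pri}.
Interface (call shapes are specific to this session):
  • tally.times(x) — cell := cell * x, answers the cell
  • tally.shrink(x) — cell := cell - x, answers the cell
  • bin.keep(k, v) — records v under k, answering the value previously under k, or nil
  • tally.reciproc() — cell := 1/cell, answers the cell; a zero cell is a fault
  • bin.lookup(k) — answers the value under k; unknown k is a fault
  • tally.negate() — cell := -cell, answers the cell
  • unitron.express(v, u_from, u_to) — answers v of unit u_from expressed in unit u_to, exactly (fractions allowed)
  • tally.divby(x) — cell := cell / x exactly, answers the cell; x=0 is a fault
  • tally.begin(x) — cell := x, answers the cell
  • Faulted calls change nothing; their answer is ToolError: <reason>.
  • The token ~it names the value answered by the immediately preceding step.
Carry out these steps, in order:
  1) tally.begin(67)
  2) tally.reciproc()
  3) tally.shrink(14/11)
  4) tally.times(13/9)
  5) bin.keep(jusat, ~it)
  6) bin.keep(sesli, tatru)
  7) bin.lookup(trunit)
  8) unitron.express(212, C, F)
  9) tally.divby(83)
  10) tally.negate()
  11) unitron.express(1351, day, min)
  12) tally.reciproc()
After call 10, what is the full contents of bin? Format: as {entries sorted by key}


$ tally.begin 67
[out] 67
$ tally.reciproc
[out] 1/67
$ tally.shrink 14/11
[out] -927/737
$ tally.times 13/9
[out] -1339/737
$ bin.keep jusat ~it
[out] nil
$ bin.keep sesli tatru
[out] nil
$ bin.lookup trunit
[out] pri
$ unitron.express 212 C F
[out] 2068/5
$ tally.divby 83
[out] -1339/61171
$ tally.negate
[out] 1339/61171
$ unitron.express 1351 day min
[out] 1945440
$ tally.reciproc
[out] 61171/1339

Answer: {jusat=-1339/737, sesli=tatru, slik_ad=2173-12-04, snuhi=musmi, trunit=pri}


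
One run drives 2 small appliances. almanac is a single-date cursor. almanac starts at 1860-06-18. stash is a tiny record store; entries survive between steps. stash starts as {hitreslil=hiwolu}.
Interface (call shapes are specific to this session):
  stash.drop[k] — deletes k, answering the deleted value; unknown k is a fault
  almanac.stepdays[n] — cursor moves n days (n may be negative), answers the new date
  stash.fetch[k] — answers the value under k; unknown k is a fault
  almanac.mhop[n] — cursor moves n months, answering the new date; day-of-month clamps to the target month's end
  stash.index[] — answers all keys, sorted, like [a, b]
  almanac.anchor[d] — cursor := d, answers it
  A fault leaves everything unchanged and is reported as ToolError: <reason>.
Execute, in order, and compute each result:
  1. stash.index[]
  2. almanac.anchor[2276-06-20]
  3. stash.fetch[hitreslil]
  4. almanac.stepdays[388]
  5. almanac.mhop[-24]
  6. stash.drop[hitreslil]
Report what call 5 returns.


Answer: 2275-07-13

Derivation:
> stash.index
:: [hitreslil]
> almanac.anchor d=2276-06-20
:: 2276-06-20
> stash.fetch k=hitreslil
:: hiwolu
> almanac.stepdays n=388
:: 2277-07-13
> almanac.mhop n=-24
:: 2275-07-13
> stash.drop k=hitreslil
:: hiwolu


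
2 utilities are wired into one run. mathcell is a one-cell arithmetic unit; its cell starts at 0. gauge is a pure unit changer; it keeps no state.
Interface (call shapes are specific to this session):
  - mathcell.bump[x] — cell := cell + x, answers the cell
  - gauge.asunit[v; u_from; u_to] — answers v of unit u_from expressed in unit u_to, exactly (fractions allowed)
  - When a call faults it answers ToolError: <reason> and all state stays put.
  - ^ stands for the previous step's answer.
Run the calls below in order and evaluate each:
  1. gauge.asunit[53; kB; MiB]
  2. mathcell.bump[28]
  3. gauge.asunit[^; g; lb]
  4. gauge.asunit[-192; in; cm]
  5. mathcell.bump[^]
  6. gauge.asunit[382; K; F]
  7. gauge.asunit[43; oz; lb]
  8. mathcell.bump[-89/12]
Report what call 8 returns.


Answer: -140129/300

Derivation:
% gauge.asunit v→53 u_from→kB u_to→MiB
= 6625/131072
% mathcell.bump x→28
= 28
% gauge.asunit v→^ u_from→g u_to→lb
= 400000/6479891
% gauge.asunit v→-192 u_from→in u_to→cm
= -12192/25
% mathcell.bump x→^
= -11492/25
% gauge.asunit v→382 u_from→K u_to→F
= 22793/100
% gauge.asunit v→43 u_from→oz u_to→lb
= 43/16
% mathcell.bump x→-89/12
= -140129/300


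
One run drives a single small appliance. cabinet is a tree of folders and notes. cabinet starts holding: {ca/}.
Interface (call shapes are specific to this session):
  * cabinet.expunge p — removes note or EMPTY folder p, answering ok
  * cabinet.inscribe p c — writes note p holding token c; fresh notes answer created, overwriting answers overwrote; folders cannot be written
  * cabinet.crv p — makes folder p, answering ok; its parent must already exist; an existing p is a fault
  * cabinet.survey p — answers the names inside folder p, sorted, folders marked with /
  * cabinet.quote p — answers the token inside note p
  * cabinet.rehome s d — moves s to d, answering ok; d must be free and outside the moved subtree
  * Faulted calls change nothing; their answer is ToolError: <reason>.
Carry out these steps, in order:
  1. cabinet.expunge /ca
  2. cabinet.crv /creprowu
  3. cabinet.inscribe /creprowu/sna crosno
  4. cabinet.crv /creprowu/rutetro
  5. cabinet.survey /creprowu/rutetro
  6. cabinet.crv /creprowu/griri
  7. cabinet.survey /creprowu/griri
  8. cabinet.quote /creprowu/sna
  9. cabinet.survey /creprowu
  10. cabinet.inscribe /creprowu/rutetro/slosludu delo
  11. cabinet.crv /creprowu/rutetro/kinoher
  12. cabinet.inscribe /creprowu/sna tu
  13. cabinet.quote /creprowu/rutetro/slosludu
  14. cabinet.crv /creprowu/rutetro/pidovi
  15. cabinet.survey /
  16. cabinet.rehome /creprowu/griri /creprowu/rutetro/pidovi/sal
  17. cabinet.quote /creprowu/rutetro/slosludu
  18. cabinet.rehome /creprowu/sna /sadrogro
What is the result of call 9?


-> cabinet.expunge(p→/ca)
<- ok
-> cabinet.crv(p→/creprowu)
<- ok
-> cabinet.inscribe(p→/creprowu/sna, c→crosno)
<- created
-> cabinet.crv(p→/creprowu/rutetro)
<- ok
-> cabinet.survey(p→/creprowu/rutetro)
<- []
-> cabinet.crv(p→/creprowu/griri)
<- ok
-> cabinet.survey(p→/creprowu/griri)
<- []
-> cabinet.quote(p→/creprowu/sna)
<- crosno
-> cabinet.survey(p→/creprowu)
<- [griri/, rutetro/, sna]
-> cabinet.inscribe(p→/creprowu/rutetro/slosludu, c→delo)
<- created
-> cabinet.crv(p→/creprowu/rutetro/kinoher)
<- ok
-> cabinet.inscribe(p→/creprowu/sna, c→tu)
<- overwrote
-> cabinet.quote(p→/creprowu/rutetro/slosludu)
<- delo
-> cabinet.crv(p→/creprowu/rutetro/pidovi)
<- ok
-> cabinet.survey(p→/)
<- [creprowu/]
-> cabinet.rehome(s→/creprowu/griri, d→/creprowu/rutetro/pidovi/sal)
<- ok
-> cabinet.quote(p→/creprowu/rutetro/slosludu)
<- delo
-> cabinet.rehome(s→/creprowu/sna, d→/sadrogro)
<- ok

Answer: [griri/, rutetro/, sna]


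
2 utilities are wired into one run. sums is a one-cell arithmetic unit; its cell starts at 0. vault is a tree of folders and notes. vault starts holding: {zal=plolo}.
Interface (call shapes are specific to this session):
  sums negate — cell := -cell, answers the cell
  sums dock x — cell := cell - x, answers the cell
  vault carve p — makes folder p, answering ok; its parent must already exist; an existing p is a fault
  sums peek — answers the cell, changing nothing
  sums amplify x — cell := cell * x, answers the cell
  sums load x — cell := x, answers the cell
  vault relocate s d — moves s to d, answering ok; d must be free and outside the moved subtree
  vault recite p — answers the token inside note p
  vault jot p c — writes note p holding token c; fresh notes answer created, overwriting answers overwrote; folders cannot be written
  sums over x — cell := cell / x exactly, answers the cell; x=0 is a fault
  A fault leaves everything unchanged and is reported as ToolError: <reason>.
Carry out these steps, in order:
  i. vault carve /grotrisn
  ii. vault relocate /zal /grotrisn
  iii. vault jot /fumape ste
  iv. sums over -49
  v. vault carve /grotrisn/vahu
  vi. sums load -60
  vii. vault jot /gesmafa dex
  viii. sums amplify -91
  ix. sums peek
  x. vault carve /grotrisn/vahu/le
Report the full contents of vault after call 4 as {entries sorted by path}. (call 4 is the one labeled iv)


Answer: {fumape=ste, grotrisn/, zal=plolo}

Derivation:
→ vault carve(p: /grotrisn)
← ok
→ vault relocate(s: /zal, d: /grotrisn)
← ToolError: exists
→ vault jot(p: /fumape, c: ste)
← created
→ sums over(x: -49)
← 0
→ vault carve(p: /grotrisn/vahu)
← ok
→ sums load(x: -60)
← -60
→ vault jot(p: /gesmafa, c: dex)
← created
→ sums amplify(x: -91)
← 5460
→ sums peek()
← 5460
→ vault carve(p: /grotrisn/vahu/le)
← ok


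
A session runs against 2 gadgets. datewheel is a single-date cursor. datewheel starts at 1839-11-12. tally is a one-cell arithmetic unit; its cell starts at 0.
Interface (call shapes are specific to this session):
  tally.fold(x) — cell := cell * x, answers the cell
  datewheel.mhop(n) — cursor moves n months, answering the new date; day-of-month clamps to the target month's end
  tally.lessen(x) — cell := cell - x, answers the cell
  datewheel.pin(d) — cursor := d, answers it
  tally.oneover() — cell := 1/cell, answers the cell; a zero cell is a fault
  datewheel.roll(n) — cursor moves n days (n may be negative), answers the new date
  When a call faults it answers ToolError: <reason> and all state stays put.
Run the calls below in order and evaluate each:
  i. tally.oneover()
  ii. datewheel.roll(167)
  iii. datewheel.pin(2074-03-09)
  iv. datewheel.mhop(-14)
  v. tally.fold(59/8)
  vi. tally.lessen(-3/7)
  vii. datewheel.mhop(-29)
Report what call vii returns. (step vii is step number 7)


I try tally.oneover(): ToolError: reciprocal of zero.
Then datewheel.roll using 167, and observe 1840-04-27.
Invoking datewheel.pin using 2074-03-09, and observe 2074-03-09.
Now I run datewheel.mhop using -14, giving 2073-01-09.
Now I run tally.fold using 59/8, and see 0.
I call tally.lessen using -3/7, and see 3/7.
Now I run datewheel.mhop using -29, yielding 2070-08-09.

Answer: 2070-08-09


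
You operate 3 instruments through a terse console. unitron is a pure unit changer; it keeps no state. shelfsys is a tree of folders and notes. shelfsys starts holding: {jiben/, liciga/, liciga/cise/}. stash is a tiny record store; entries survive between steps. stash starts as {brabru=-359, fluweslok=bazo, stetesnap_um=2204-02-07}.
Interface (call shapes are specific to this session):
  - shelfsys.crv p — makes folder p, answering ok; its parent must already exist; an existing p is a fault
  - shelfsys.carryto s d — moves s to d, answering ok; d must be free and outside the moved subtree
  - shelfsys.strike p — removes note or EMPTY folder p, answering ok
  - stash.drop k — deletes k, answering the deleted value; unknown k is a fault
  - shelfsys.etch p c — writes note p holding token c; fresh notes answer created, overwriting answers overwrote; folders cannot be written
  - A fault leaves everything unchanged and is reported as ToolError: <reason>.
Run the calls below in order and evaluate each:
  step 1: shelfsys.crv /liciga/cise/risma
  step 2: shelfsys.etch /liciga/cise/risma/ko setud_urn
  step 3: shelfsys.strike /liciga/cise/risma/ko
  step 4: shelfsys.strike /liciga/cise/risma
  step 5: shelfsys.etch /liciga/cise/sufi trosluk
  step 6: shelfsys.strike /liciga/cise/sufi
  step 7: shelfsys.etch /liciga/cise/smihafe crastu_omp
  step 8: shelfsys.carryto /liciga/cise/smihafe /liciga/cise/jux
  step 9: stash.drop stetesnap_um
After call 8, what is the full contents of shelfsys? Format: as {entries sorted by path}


Answer: {jiben/, liciga/, liciga/cise/, liciga/cise/jux=crastu_omp}

Derivation:
CALL shelfsys.crv[p=/liciga/cise/risma]
RET  ok
CALL shelfsys.etch[p=/liciga/cise/risma/ko; c=setud_urn]
RET  created
CALL shelfsys.strike[p=/liciga/cise/risma/ko]
RET  ok
CALL shelfsys.strike[p=/liciga/cise/risma]
RET  ok
CALL shelfsys.etch[p=/liciga/cise/sufi; c=trosluk]
RET  created
CALL shelfsys.strike[p=/liciga/cise/sufi]
RET  ok
CALL shelfsys.etch[p=/liciga/cise/smihafe; c=crastu_omp]
RET  created
CALL shelfsys.carryto[s=/liciga/cise/smihafe; d=/liciga/cise/jux]
RET  ok
CALL stash.drop[k=stetesnap_um]
RET  2204-02-07


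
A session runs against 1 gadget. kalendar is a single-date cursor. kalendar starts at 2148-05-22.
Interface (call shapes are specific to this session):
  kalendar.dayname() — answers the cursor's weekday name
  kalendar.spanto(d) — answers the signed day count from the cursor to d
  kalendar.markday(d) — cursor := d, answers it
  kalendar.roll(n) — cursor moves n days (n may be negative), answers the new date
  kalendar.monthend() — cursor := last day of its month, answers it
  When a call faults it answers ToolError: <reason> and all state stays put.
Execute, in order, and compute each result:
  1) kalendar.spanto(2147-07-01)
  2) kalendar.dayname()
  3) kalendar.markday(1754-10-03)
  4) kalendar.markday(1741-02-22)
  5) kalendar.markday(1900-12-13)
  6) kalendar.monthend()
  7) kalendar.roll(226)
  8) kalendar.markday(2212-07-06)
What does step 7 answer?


Answer: 1901-08-14

Derivation:
CALL kalendar.spanto[d→2147-07-01]
RET  -326
CALL kalendar.dayname[]
RET  Wednesday
CALL kalendar.markday[d→1754-10-03]
RET  1754-10-03
CALL kalendar.markday[d→1741-02-22]
RET  1741-02-22
CALL kalendar.markday[d→1900-12-13]
RET  1900-12-13
CALL kalendar.monthend[]
RET  1900-12-31
CALL kalendar.roll[n→226]
RET  1901-08-14
CALL kalendar.markday[d→2212-07-06]
RET  2212-07-06


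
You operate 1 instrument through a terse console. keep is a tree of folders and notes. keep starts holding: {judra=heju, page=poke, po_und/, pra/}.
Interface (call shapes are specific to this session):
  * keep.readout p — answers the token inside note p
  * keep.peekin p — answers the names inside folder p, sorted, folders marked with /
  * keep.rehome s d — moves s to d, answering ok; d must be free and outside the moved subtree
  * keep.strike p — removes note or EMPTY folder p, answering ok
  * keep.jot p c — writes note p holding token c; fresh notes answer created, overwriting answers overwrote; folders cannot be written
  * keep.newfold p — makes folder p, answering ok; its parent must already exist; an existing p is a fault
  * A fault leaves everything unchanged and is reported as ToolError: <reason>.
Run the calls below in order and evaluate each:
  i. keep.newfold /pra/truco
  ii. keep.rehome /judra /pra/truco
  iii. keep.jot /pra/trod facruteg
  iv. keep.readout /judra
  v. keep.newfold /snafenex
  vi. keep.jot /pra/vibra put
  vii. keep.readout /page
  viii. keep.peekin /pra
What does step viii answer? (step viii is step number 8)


Answer: [trod, truco/, vibra]

Derivation:
·→ keep.newfold(p='/pra/truco')
·← ok
·→ keep.rehome(s='/judra', d='/pra/truco')
·← ToolError: exists
·→ keep.jot(p='/pra/trod', c='facruteg')
·← created
·→ keep.readout(p='/judra')
·← heju
·→ keep.newfold(p='/snafenex')
·← ok
·→ keep.jot(p='/pra/vibra', c='put')
·← created
·→ keep.readout(p='/page')
·← poke
·→ keep.peekin(p='/pra')
·← [trod, truco/, vibra]


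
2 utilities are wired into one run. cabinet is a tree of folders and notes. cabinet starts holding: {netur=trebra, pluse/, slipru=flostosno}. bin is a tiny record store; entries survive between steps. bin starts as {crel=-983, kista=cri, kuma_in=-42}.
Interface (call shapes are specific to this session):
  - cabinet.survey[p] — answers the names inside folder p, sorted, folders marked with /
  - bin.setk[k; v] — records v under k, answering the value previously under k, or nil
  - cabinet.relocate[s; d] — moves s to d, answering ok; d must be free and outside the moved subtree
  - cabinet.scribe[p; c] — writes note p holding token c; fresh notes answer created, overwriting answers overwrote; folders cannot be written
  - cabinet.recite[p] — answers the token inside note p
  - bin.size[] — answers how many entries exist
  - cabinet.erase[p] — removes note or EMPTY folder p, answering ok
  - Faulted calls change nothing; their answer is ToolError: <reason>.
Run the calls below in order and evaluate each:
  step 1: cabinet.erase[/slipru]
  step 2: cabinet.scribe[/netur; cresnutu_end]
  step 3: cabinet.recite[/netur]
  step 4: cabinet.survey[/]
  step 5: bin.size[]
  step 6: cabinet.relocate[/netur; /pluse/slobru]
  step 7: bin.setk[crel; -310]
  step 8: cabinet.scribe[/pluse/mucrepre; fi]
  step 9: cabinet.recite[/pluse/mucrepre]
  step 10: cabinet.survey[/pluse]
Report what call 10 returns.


I invoke cabinet.erase on p→/slipru, which returns ok.
Then cabinet.scribe on p→/netur, c→cresnutu_end: overwrote.
Next I call cabinet.recite on p→/netur, and get cresnutu_end.
Next I call cabinet.survey on p→/, and see [netur, pluse/].
I invoke bin.size(), — result: 3.
Now I run cabinet.relocate on s→/netur, d→/pluse/slobru, — result: ok.
Invoking bin.setk on k→crel, v→-310, and get -983.
Now I run cabinet.scribe on p→/pluse/mucrepre, c→fi, and get created.
Using cabinet.recite on p→/pluse/mucrepre, yielding fi.
I try cabinet.survey on p→/pluse, and get [mucrepre, slobru].

Answer: [mucrepre, slobru]


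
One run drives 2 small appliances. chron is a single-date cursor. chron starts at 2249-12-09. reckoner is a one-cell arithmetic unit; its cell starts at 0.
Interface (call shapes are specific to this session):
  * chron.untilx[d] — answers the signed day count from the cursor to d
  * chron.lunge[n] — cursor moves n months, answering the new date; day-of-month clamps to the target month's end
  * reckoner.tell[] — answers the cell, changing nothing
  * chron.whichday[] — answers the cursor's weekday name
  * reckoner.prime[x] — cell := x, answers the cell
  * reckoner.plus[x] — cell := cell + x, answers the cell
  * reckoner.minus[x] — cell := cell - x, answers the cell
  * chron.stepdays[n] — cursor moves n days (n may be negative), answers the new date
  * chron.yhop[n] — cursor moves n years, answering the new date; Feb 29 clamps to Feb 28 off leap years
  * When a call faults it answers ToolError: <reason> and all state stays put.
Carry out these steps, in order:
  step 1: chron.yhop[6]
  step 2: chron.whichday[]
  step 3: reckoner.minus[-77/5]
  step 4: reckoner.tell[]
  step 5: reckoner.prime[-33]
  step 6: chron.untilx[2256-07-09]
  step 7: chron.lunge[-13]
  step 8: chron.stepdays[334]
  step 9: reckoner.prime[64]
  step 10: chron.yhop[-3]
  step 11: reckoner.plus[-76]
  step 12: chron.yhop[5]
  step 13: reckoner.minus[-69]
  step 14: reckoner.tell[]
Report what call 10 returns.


Act: chron.yhop[n=6]
Obs: 2255-12-09
Act: chron.whichday[]
Obs: Sunday
Act: reckoner.minus[x=-77/5]
Obs: 77/5
Act: reckoner.tell[]
Obs: 77/5
Act: reckoner.prime[x=-33]
Obs: -33
Act: chron.untilx[d=2256-07-09]
Obs: 213
Act: chron.lunge[n=-13]
Obs: 2254-11-09
Act: chron.stepdays[n=334]
Obs: 2255-10-09
Act: reckoner.prime[x=64]
Obs: 64
Act: chron.yhop[n=-3]
Obs: 2252-10-09
Act: reckoner.plus[x=-76]
Obs: -12
Act: chron.yhop[n=5]
Obs: 2257-10-09
Act: reckoner.minus[x=-69]
Obs: 57
Act: reckoner.tell[]
Obs: 57

Answer: 2252-10-09


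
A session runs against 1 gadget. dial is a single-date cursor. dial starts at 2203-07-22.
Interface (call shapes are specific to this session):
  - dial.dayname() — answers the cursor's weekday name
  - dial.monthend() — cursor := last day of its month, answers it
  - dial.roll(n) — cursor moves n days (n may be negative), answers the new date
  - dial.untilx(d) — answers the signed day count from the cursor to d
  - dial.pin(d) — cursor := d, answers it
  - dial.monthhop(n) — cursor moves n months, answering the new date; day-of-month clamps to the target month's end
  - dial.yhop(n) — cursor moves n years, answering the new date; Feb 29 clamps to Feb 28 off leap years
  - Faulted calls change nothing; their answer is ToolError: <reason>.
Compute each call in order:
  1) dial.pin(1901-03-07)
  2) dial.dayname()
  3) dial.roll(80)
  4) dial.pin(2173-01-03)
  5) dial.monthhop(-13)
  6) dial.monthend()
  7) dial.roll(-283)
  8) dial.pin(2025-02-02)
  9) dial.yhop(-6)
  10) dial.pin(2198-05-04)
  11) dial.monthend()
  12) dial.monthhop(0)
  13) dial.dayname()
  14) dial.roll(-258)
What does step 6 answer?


Answer: 2171-12-31

Derivation:
→ dial.pin(1901-03-07)
← 1901-03-07
→ dial.dayname()
← Thursday
→ dial.roll(80)
← 1901-05-26
→ dial.pin(2173-01-03)
← 2173-01-03
→ dial.monthhop(-13)
← 2171-12-03
→ dial.monthend()
← 2171-12-31
→ dial.roll(-283)
← 2171-03-23
→ dial.pin(2025-02-02)
← 2025-02-02
→ dial.yhop(-6)
← 2019-02-02
→ dial.pin(2198-05-04)
← 2198-05-04
→ dial.monthend()
← 2198-05-31
→ dial.monthhop(0)
← 2198-05-31
→ dial.dayname()
← Thursday
→ dial.roll(-258)
← 2197-09-15


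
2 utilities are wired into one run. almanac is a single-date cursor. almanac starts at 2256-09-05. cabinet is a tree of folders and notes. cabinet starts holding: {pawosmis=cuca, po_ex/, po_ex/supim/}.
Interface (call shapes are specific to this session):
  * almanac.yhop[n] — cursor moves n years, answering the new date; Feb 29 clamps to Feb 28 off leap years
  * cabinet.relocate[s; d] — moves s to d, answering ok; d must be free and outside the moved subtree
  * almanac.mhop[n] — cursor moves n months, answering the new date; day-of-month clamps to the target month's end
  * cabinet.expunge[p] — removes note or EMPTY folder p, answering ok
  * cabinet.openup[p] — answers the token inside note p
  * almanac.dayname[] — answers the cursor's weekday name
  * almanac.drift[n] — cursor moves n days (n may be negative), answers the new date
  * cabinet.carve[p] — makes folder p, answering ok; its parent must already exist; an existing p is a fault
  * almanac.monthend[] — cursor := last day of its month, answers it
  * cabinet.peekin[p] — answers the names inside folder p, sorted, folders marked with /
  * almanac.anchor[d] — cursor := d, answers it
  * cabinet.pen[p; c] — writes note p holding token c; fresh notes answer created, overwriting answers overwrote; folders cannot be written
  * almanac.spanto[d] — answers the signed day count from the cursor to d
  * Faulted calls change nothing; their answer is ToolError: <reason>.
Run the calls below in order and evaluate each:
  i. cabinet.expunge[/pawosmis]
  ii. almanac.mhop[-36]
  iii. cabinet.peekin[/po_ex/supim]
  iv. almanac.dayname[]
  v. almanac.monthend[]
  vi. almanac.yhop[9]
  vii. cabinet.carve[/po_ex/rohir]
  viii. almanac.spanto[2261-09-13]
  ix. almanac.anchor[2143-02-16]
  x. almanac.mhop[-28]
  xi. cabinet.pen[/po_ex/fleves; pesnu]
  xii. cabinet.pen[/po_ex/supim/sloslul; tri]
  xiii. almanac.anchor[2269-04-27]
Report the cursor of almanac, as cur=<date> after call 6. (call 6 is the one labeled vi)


Answer: cur=2262-09-30

Derivation:
;; 1. cabinet.expunge(/pawosmis) -> ok
;; 2. almanac.mhop(-36) -> 2253-09-05
;; 3. cabinet.peekin(/po_ex/supim) -> []
;; 4. almanac.dayname() -> Monday
;; 5. almanac.monthend() -> 2253-09-30
;; 6. almanac.yhop(9) -> 2262-09-30
;; 7. cabinet.carve(/po_ex/rohir) -> ok
;; 8. almanac.spanto(2261-09-13) -> -382
;; 9. almanac.anchor(2143-02-16) -> 2143-02-16
;; 10. almanac.mhop(-28) -> 2140-10-16
;; 11. cabinet.pen(/po_ex/fleves, pesnu) -> created
;; 12. cabinet.pen(/po_ex/supim/sloslul, tri) -> created
;; 13. almanac.anchor(2269-04-27) -> 2269-04-27


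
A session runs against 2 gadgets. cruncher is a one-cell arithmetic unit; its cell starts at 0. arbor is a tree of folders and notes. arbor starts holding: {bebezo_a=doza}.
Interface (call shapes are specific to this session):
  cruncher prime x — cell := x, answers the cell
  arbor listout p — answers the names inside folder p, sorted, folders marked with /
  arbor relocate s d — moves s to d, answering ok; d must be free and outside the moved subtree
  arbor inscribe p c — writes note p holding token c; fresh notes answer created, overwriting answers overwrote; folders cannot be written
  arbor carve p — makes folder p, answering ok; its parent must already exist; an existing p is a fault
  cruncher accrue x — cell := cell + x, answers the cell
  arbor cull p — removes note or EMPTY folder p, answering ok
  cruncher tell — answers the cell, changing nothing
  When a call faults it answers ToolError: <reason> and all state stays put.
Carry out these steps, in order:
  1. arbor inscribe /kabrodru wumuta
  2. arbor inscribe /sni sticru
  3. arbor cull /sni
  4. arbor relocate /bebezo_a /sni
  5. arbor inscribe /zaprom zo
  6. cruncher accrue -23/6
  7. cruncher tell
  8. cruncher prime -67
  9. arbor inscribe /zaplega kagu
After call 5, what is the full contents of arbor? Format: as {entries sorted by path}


;; arbor inscribe(p=/kabrodru, c=wumuta) ~> created
;; arbor inscribe(p=/sni, c=sticru) ~> created
;; arbor cull(p=/sni) ~> ok
;; arbor relocate(s=/bebezo_a, d=/sni) ~> ok
;; arbor inscribe(p=/zaprom, c=zo) ~> created
;; cruncher accrue(x=-23/6) ~> -23/6
;; cruncher tell() ~> -23/6
;; cruncher prime(x=-67) ~> -67
;; arbor inscribe(p=/zaplega, c=kagu) ~> created

Answer: {kabrodru=wumuta, sni=doza, zaprom=zo}


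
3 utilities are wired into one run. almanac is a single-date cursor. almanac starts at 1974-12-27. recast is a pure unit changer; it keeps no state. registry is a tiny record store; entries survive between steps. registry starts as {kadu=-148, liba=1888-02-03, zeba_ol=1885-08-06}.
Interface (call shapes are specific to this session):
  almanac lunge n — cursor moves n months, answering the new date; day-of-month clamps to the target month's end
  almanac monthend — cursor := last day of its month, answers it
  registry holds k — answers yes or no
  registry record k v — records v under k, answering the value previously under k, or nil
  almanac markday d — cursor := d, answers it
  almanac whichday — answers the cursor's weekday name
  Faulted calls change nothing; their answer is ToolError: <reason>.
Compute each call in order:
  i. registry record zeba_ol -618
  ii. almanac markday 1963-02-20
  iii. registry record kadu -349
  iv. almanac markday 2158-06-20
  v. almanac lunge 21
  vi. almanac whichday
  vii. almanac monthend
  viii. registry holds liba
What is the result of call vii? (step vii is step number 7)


Answer: 2160-03-31

Derivation:
// registry record(k: zeba_ol, v: -618) => 1885-08-06
// almanac markday(d: 1963-02-20) => 1963-02-20
// registry record(k: kadu, v: -349) => -148
// almanac markday(d: 2158-06-20) => 2158-06-20
// almanac lunge(n: 21) => 2160-03-20
// almanac whichday() => Thursday
// almanac monthend() => 2160-03-31
// registry holds(k: liba) => yes


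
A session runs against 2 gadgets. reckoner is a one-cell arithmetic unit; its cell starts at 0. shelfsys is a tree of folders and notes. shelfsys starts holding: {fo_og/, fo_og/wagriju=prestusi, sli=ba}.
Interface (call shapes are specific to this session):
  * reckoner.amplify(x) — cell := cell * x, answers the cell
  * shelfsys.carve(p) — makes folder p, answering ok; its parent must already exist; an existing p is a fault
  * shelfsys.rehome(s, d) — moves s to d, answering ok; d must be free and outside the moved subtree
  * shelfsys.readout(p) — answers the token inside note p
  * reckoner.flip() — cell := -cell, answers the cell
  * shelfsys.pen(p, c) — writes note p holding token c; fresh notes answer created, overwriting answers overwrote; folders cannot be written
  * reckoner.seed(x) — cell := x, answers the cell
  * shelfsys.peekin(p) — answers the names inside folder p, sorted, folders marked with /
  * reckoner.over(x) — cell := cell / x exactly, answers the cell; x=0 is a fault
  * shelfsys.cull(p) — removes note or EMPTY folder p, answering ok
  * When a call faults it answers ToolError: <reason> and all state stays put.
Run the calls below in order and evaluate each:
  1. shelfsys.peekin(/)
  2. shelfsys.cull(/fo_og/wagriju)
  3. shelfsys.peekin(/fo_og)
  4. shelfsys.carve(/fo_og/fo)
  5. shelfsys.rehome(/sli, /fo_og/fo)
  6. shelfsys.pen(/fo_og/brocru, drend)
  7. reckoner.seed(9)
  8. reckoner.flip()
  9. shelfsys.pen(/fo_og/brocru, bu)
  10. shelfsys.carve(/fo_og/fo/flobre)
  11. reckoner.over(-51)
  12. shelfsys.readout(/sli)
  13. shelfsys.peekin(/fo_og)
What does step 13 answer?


// 1. shelfsys.peekin(p='/') == [fo_og/, sli]
// 2. shelfsys.cull(p='/fo_og/wagriju') == ok
// 3. shelfsys.peekin(p='/fo_og') == []
// 4. shelfsys.carve(p='/fo_og/fo') == ok
// 5. shelfsys.rehome(s='/sli', d='/fo_og/fo') == ToolError: exists
// 6. shelfsys.pen(p='/fo_og/brocru', c='drend') == created
// 7. reckoner.seed(x='9') == 9
// 8. reckoner.flip() == -9
// 9. shelfsys.pen(p='/fo_og/brocru', c='bu') == overwrote
// 10. shelfsys.carve(p='/fo_og/fo/flobre') == ok
// 11. reckoner.over(x='-51') == 3/17
// 12. shelfsys.readout(p='/sli') == ba
// 13. shelfsys.peekin(p='/fo_og') == [brocru, fo/]

Answer: [brocru, fo/]


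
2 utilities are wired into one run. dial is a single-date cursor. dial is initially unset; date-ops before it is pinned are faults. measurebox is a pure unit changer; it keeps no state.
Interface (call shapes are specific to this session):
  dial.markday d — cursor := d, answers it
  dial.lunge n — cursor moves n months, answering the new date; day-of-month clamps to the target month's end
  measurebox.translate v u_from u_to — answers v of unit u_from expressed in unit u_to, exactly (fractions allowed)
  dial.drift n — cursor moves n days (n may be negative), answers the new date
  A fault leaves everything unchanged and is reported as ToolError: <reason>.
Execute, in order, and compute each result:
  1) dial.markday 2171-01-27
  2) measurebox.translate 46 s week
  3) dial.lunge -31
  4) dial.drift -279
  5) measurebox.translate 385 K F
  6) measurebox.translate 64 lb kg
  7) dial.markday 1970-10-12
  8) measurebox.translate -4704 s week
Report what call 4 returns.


% markday(2171-01-27) : 2171-01-27
% translate(46, s, week) : 23/302400
% lunge(-31) : 2168-06-27
% drift(-279) : 2167-09-22
% translate(385, K, F) : 23333/100
% translate(64, lb, kg) : 45359237/1562500
% markday(1970-10-12) : 1970-10-12
% translate(-4704, s, week) : -7/900

Answer: 2167-09-22


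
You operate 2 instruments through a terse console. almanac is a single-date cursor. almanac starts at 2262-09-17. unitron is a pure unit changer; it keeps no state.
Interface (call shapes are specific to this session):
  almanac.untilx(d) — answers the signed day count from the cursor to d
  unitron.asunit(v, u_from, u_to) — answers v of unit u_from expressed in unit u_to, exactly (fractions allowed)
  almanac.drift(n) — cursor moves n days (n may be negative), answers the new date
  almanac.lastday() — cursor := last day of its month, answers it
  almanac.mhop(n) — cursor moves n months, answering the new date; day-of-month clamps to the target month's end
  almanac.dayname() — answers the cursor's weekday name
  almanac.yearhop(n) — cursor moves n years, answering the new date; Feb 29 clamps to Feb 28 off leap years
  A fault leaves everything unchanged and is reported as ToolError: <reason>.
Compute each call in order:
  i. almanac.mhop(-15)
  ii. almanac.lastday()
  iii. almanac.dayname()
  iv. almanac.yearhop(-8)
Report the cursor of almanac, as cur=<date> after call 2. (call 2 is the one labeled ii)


> mhop n='-15'
= 2261-06-17
> lastday
= 2261-06-30
> dayname
= Sunday
> yearhop n='-8'
= 2253-06-30

Answer: cur=2261-06-30


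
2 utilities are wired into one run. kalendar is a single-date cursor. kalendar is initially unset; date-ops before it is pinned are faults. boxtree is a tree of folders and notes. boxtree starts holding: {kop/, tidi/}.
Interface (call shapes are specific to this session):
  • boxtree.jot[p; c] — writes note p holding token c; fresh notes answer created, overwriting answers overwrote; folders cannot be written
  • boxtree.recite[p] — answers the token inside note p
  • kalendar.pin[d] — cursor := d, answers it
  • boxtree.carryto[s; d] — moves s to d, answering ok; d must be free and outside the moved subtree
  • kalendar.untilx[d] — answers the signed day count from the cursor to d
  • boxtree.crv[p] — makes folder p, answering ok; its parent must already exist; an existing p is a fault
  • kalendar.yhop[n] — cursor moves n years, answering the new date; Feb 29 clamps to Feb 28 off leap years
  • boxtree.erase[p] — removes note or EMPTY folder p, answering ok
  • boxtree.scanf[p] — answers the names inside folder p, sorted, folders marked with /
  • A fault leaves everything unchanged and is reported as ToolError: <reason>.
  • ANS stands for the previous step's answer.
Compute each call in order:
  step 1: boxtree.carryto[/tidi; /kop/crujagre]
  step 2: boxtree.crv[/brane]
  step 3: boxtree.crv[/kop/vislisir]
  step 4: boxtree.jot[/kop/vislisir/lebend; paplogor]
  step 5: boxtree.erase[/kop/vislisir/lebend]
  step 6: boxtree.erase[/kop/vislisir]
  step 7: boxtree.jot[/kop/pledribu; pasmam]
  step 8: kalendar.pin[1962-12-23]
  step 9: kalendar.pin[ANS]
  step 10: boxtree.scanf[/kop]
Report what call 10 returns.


Answer: [crujagre/, pledribu]

Derivation:
Act: boxtree.carryto[/tidi; /kop/crujagre]
Obs: ok
Act: boxtree.crv[/brane]
Obs: ok
Act: boxtree.crv[/kop/vislisir]
Obs: ok
Act: boxtree.jot[/kop/vislisir/lebend; paplogor]
Obs: created
Act: boxtree.erase[/kop/vislisir/lebend]
Obs: ok
Act: boxtree.erase[/kop/vislisir]
Obs: ok
Act: boxtree.jot[/kop/pledribu; pasmam]
Obs: created
Act: kalendar.pin[1962-12-23]
Obs: 1962-12-23
Act: kalendar.pin[ANS]
Obs: 1962-12-23
Act: boxtree.scanf[/kop]
Obs: [crujagre/, pledribu]


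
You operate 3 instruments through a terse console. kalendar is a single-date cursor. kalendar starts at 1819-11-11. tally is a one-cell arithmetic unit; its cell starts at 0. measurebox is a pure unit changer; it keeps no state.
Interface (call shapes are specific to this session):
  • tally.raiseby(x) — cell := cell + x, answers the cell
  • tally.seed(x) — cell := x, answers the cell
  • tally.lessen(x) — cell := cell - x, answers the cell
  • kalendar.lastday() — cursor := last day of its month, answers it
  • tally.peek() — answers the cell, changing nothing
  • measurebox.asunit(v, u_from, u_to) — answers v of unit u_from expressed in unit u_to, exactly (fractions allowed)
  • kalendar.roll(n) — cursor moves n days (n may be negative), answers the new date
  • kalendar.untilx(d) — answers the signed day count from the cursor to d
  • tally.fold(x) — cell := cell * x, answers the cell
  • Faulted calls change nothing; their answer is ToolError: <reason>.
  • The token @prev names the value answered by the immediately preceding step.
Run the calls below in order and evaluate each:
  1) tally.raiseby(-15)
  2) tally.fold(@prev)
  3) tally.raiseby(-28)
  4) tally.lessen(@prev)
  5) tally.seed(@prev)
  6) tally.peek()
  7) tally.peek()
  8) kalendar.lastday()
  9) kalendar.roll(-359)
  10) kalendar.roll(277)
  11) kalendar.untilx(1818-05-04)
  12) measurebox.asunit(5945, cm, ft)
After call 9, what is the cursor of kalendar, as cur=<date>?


Answer: cur=1818-12-06

Derivation:
==> tally.raiseby(x: -15)
<== -15
==> tally.fold(x: @prev)
<== 225
==> tally.raiseby(x: -28)
<== 197
==> tally.lessen(x: @prev)
<== 0
==> tally.seed(x: @prev)
<== 0
==> tally.peek()
<== 0
==> tally.peek()
<== 0
==> kalendar.lastday()
<== 1819-11-30
==> kalendar.roll(n: -359)
<== 1818-12-06
==> kalendar.roll(n: 277)
<== 1819-09-09
==> kalendar.untilx(d: 1818-05-04)
<== -493
==> measurebox.asunit(v: 5945, u_from: cm, u_to: ft)
<== 148625/762


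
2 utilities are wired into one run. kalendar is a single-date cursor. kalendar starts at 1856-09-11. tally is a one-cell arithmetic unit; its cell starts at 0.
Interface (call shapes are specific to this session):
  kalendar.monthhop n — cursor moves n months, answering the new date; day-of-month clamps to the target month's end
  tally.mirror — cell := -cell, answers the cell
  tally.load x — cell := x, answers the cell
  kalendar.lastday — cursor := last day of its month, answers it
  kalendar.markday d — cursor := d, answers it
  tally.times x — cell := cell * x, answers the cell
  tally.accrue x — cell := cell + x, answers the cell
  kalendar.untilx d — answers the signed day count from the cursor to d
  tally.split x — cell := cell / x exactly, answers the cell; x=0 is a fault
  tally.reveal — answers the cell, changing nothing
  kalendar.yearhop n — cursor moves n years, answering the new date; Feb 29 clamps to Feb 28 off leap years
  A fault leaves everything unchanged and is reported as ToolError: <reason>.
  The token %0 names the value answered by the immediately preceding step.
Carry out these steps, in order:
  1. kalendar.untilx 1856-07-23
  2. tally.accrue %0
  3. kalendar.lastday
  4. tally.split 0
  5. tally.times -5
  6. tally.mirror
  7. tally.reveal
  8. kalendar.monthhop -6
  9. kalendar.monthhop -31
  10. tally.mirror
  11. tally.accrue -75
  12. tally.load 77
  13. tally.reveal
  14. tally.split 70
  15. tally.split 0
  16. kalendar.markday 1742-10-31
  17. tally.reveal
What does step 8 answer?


Answer: 1856-03-30

Derivation:
>>> kalendar.untilx d='1856-07-23'
[out] -50
>>> tally.accrue x='%0'
[out] -50
>>> kalendar.lastday
[out] 1856-09-30
>>> tally.split x='0'
[out] ToolError: division by zero
>>> tally.times x='-5'
[out] 250
>>> tally.mirror
[out] -250
>>> tally.reveal
[out] -250
>>> kalendar.monthhop n='-6'
[out] 1856-03-30
>>> kalendar.monthhop n='-31'
[out] 1853-08-30
>>> tally.mirror
[out] 250
>>> tally.accrue x='-75'
[out] 175
>>> tally.load x='77'
[out] 77
>>> tally.reveal
[out] 77
>>> tally.split x='70'
[out] 11/10
>>> tally.split x='0'
[out] ToolError: division by zero
>>> kalendar.markday d='1742-10-31'
[out] 1742-10-31
>>> tally.reveal
[out] 11/10
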